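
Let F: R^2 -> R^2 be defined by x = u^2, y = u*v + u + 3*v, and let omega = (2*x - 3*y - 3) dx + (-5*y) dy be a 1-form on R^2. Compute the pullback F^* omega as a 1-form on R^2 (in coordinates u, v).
F^* omega = (4*u^3 - 6*u^2*v - 6*u^2 - 5*u*v^2 - 28*u*v - 11*u - 15*v^2 - 15*v) du + (-5*u^2*v - 5*u^2 - 30*u*v - 15*u - 45*v) dv

Using F^*(f dg) = (f ∘ F) d(g ∘ F), substitute each coordinate x_i by F_i(u, v) in f_i, and replace dx_i by d F_i = (∂F_i/∂u) du + (∂F_i/∂v) dv.
  For the x component: f_1(F) = 2*u^2 - 3*u*v - 3*u - 9*v - 3; d F_1 = (2*u) du + (0) dv
  For the y component: f_2(F) = -5*u*v - 5*u - 15*v; d F_2 = (v + 1) du + (u + 3) dv
Combining and collecting du, dv coefficients:
  coeff of du: 4*u^3 - 6*u^2*v - 6*u^2 - 5*u*v^2 - 28*u*v - 11*u - 15*v^2 - 15*v
  coeff of dv: -5*u^2*v - 5*u^2 - 30*u*v - 15*u - 45*v
F^* omega = (4*u^3 - 6*u^2*v - 6*u^2 - 5*u*v^2 - 28*u*v - 11*u - 15*v^2 - 15*v) du + (-5*u^2*v - 5*u^2 - 30*u*v - 15*u - 45*v) dv.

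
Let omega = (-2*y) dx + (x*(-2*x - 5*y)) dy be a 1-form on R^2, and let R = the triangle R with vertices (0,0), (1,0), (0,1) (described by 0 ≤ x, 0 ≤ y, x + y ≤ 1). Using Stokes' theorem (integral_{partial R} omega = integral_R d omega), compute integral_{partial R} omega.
integral_(partial R) omega = -1/2

Stokes: integral_partial_R omega = integral_R d omega with d omega = (∂Q/∂x - ∂P/∂y) dx ∧ dy.
  ∂Q/∂x = -4*x - 5*y
  ∂P/∂y = -2
  integrand = ∂Q/∂x - ∂P/∂y = -4*x - 5*y + 2.
Integrating over R: integral_0^1 integral_0^{1-x} (-4*x - 5*y + 2) dy dx = -1/2.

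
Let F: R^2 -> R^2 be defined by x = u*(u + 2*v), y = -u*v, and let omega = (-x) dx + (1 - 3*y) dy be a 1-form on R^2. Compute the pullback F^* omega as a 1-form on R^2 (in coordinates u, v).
F^* omega = (-2*u^3 - 6*u^2*v - 7*u*v^2 - v) du + (u*(-2*u^2 - 7*u*v - 1)) dv

Using F^*(f dg) = (f ∘ F) d(g ∘ F), substitute each coordinate x_i by F_i(u, v) in f_i, and replace dx_i by d F_i = (∂F_i/∂u) du + (∂F_i/∂v) dv.
  For the x component: f_1(F) = u*(-u - 2*v); d F_1 = (2*u + 2*v) du + (2*u) dv
  For the y component: f_2(F) = 3*u*v + 1; d F_2 = (-v) du + (-u) dv
Combining and collecting du, dv coefficients:
  coeff of du: -2*u^3 - 6*u^2*v - 7*u*v^2 - v
  coeff of dv: u*(-2*u^2 - 7*u*v - 1)
F^* omega = (-2*u^3 - 6*u^2*v - 7*u*v^2 - v) du + (u*(-2*u^2 - 7*u*v - 1)) dv.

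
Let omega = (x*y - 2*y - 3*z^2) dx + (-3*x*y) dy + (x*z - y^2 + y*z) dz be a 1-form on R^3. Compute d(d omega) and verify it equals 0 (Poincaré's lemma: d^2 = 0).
d(d omega) = 0

Step 1: d omega = sum_{i<j} (∂f_j/∂x_i - ∂f_i/∂x_j) dx_i ∧ dx_j:
  coeff of dx ∧ dy: -x - 3*y + 2
  coeff of dx ∧ dz: 7*z
  coeff of dy ∧ dz: -2*y + z
Step 2: Apply d again to each 2-form coefficient. The only possible 3-form in R^3 is dx ∧ dy ∧ dz, with coefficient
  ∂(coeff of dy∧dz)/∂x - ∂(coeff of dx∧dz)/∂y + ∂(coeff of dx∧dy)/∂z
  = ∂/∂x (-2*y + z) - ∂/∂y (7*z) + ∂/∂z (-x - 3*y + 2).
Each of these terms simplifies to sums of mixed partials that cancel in pairs. The result is 0 (by equality of mixed partials for smooth functions — Schwarz / Clairaut).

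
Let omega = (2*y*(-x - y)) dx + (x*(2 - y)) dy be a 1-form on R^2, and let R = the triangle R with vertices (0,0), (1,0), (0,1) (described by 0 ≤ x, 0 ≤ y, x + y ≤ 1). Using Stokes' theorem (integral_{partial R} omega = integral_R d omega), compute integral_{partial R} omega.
integral_(partial R) omega = 11/6

Stokes: integral_partial_R omega = integral_R d omega with d omega = (∂Q/∂x - ∂P/∂y) dx ∧ dy.
  ∂Q/∂x = 2 - y
  ∂P/∂y = -2*x - 4*y
  integrand = ∂Q/∂x - ∂P/∂y = 2*x + 3*y + 2.
Integrating over R: integral_0^1 integral_0^{1-x} (2*x + 3*y + 2) dy dx = 11/6.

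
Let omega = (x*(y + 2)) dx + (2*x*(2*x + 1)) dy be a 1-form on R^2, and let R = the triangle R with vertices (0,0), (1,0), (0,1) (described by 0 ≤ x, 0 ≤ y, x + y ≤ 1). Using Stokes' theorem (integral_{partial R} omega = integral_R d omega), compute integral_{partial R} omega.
integral_(partial R) omega = 13/6

Stokes: integral_partial_R omega = integral_R d omega with d omega = (∂Q/∂x - ∂P/∂y) dx ∧ dy.
  ∂Q/∂x = 8*x + 2
  ∂P/∂y = x
  integrand = ∂Q/∂x - ∂P/∂y = 7*x + 2.
Integrating over R: integral_0^1 integral_0^{1-x} (7*x + 2) dy dx = 13/6.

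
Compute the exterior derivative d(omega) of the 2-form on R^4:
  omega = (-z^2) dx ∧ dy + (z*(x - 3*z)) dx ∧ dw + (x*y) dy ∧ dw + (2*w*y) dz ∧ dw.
d(omega) = (-2*z) dx ∧ dy ∧ dz + (-x + 6*z) dx ∧ dz ∧ dw + (y) dx ∧ dy ∧ dw + (2*w) dy ∧ dz ∧ dw

For a 2-form omega = sum_{i<j} g_{ij} dx_i ∧ dx_j, the exterior derivative is
  d(omega) = sum_{i<j} d(g_{ij}) ∧ dx_i ∧ dx_j = sum_{i<j, k} (∂g_{ij}/∂x_k) dx_k ∧ dx_i ∧ dx_j.
Expand each term, using dx_k ∧ dx_i ∧ dx_j = sgn(permutation) dx_{(a)} ∧ dx_{(b)} ∧ dx_{(c)} with (a < b < c) sorted:
  d(-z^2) includes (∂/∂z)(-z^2) dz = (-2*z) dz, which multiplied by dx ∧ dy gives (-2*z) dx ∧ dy ∧ dz
  d(z*(x - 3*z)) includes (∂/∂z)(z*(x - 3*z)) dz = (x - 6*z) dz, which multiplied by dx ∧ dw gives (-x + 6*z) dx ∧ dz ∧ dw
  d(x*y) includes (∂/∂x)(x*y) dx = (y) dx, which multiplied by dy ∧ dw gives (y) dx ∧ dy ∧ dw
  d(2*w*y) includes (∂/∂y)(2*w*y) dy = (2*w) dy, which multiplied by dz ∧ dw gives (2*w) dy ∧ dz ∧ dw
Collecting like 3-forms: d(omega) = (-2*z) dx ∧ dy ∧ dz + (-x + 6*z) dx ∧ dz ∧ dw + (y) dx ∧ dy ∧ dw + (2*w) dy ∧ dz ∧ dw.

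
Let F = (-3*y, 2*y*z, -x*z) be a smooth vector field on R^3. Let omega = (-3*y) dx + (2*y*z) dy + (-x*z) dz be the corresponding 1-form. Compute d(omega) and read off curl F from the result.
d(omega) = (-2*y) dy ∧ dz + (z) dz ∧ dx + (3) dx ∧ dy; curl F = (-2*y, z, 3)

d omega = sum_{i<j} (∂f_j/∂x_i - ∂f_i/∂x_j) dx_i ∧ dx_j. Under the identification (dy ∧ dz, dz ∧ dx, dx ∧ dy) ↔ (e_x, e_y, e_z), the coefficients are exactly the components of curl F. Compute:
  ∂R/∂y - ∂Q/∂z = (0) - (2*y) = -2*y
  ∂P/∂z - ∂R/∂x = (0) - (-z) = z
  ∂Q/∂x - ∂P/∂y = (0) - (-3) = 3.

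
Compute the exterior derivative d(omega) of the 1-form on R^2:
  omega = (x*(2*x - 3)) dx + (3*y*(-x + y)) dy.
d(omega) = (-3*y) dx ∧ dy

For a 1-form omega = sum_i f_i dx_i, the exterior derivative is
  d(omega) = sum_{i < j} (∂f_j/∂x_i - ∂f_i/∂x_j) dx_i ∧ dx_j.
  coefficient of dx ∧ dy: ∂f_2/∂x - ∂f_1/∂y = ∂(3*y*(-x + y))/∂x - ∂(x*(2*x - 3))/∂y = -3*y
Assembling: d(omega) = (-3*y) dx ∧ dy.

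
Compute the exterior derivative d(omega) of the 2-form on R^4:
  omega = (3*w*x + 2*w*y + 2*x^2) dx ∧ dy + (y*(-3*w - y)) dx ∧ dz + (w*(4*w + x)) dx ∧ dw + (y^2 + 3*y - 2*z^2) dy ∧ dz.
d(omega) = (3*x + 2*y) dx ∧ dy ∧ dw + (3*w + 2*y) dx ∧ dy ∧ dz + (-3*y) dx ∧ dz ∧ dw

For a 2-form omega = sum_{i<j} g_{ij} dx_i ∧ dx_j, the exterior derivative is
  d(omega) = sum_{i<j} d(g_{ij}) ∧ dx_i ∧ dx_j = sum_{i<j, k} (∂g_{ij}/∂x_k) dx_k ∧ dx_i ∧ dx_j.
Expand each term, using dx_k ∧ dx_i ∧ dx_j = sgn(permutation) dx_{(a)} ∧ dx_{(b)} ∧ dx_{(c)} with (a < b < c) sorted:
  d(3*w*x + 2*w*y + 2*x^2) includes (∂/∂w)(3*w*x + 2*w*y + 2*x^2) dw = (3*x + 2*y) dw, which multiplied by dx ∧ dy gives (3*x + 2*y) dx ∧ dy ∧ dw
  d(y*(-3*w - y)) includes (∂/∂y)(y*(-3*w - y)) dy = (-3*w - 2*y) dy, which multiplied by dx ∧ dz gives (3*w + 2*y) dx ∧ dy ∧ dz
  d(y*(-3*w - y)) includes (∂/∂w)(y*(-3*w - y)) dw = (-3*y) dw, which multiplied by dx ∧ dz gives (-3*y) dx ∧ dz ∧ dw
Collecting like 3-forms: d(omega) = (3*x + 2*y) dx ∧ dy ∧ dw + (3*w + 2*y) dx ∧ dy ∧ dz + (-3*y) dx ∧ dz ∧ dw.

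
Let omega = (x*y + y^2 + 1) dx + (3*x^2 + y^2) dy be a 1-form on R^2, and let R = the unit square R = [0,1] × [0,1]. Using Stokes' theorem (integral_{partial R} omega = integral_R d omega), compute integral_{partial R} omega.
integral_(partial R) omega = 3/2

Stokes: integral_partial_R omega = integral_R d omega with d omega = (∂Q/∂x - ∂P/∂y) dx ∧ dy.
  ∂Q/∂x = 6*x
  ∂P/∂y = x + 2*y
  integrand = ∂Q/∂x - ∂P/∂y = 5*x - 2*y.
Integrating over R: integral_0^1 integral_0^1 (5*x - 2*y) dx dy = 3/2.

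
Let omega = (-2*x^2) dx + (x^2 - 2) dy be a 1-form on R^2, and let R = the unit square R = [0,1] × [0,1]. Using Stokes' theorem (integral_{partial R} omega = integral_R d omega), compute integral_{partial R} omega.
integral_(partial R) omega = 1

Stokes: integral_partial_R omega = integral_R d omega with d omega = (∂Q/∂x - ∂P/∂y) dx ∧ dy.
  ∂Q/∂x = 2*x
  ∂P/∂y = 0
  integrand = ∂Q/∂x - ∂P/∂y = 2*x.
Integrating over R: integral_0^1 integral_0^1 (2*x) dx dy = 1.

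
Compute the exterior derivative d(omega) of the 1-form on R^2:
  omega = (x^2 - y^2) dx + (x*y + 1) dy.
d(omega) = (3*y) dx ∧ dy

For a 1-form omega = sum_i f_i dx_i, the exterior derivative is
  d(omega) = sum_{i < j} (∂f_j/∂x_i - ∂f_i/∂x_j) dx_i ∧ dx_j.
  coefficient of dx ∧ dy: ∂f_2/∂x - ∂f_1/∂y = ∂(x*y + 1)/∂x - ∂(x^2 - y^2)/∂y = 3*y
Assembling: d(omega) = (3*y) dx ∧ dy.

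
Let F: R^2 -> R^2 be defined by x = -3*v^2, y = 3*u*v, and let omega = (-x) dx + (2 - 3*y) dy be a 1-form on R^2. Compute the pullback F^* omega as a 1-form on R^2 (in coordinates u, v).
F^* omega = (3*v*(-9*u*v + 2)) du + (-27*u^2*v + 6*u - 18*v^3) dv

Using F^*(f dg) = (f ∘ F) d(g ∘ F), substitute each coordinate x_i by F_i(u, v) in f_i, and replace dx_i by d F_i = (∂F_i/∂u) du + (∂F_i/∂v) dv.
  For the x component: f_1(F) = 3*v^2; d F_1 = (0) du + (-6*v) dv
  For the y component: f_2(F) = -9*u*v + 2; d F_2 = (3*v) du + (3*u) dv
Combining and collecting du, dv coefficients:
  coeff of du: 3*v*(-9*u*v + 2)
  coeff of dv: -27*u^2*v + 6*u - 18*v^3
F^* omega = (3*v*(-9*u*v + 2)) du + (-27*u^2*v + 6*u - 18*v^3) dv.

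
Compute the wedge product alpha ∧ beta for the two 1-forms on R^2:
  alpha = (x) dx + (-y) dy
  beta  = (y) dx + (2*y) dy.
alpha ∧ beta = (y*(2*x + y)) dx ∧ dy

Distribute the wedge, using dx_i ∧ dx_j = -dx_j ∧ dx_i and dx_i ∧ dx_i = 0. For each pair (i, j) with i < j, the coefficient of dx_i ∧ dx_j in alpha ∧ beta is (alpha_i * beta_j - alpha_j * beta_i). Collecting: alpha ∧ beta = (y*(2*x + y)) dx ∧ dy.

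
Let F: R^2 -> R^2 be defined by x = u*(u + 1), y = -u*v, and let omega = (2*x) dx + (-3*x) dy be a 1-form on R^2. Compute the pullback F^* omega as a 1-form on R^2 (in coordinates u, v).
F^* omega = (u*(4*u^2 + 3*u*v + 6*u + 3*v + 2)) du + (3*u^2*(u + 1)) dv

Using F^*(f dg) = (f ∘ F) d(g ∘ F), substitute each coordinate x_i by F_i(u, v) in f_i, and replace dx_i by d F_i = (∂F_i/∂u) du + (∂F_i/∂v) dv.
  For the x component: f_1(F) = 2*u*(u + 1); d F_1 = (2*u + 1) du + (0) dv
  For the y component: f_2(F) = 3*u*(-u - 1); d F_2 = (-v) du + (-u) dv
Combining and collecting du, dv coefficients:
  coeff of du: u*(4*u^2 + 3*u*v + 6*u + 3*v + 2)
  coeff of dv: 3*u^2*(u + 1)
F^* omega = (u*(4*u^2 + 3*u*v + 6*u + 3*v + 2)) du + (3*u^2*(u + 1)) dv.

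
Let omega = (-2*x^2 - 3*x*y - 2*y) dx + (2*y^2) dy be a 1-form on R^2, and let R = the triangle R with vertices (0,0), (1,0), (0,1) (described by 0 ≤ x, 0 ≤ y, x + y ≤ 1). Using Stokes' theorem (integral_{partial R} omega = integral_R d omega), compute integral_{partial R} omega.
integral_(partial R) omega = 3/2

Stokes: integral_partial_R omega = integral_R d omega with d omega = (∂Q/∂x - ∂P/∂y) dx ∧ dy.
  ∂Q/∂x = 0
  ∂P/∂y = -3*x - 2
  integrand = ∂Q/∂x - ∂P/∂y = 3*x + 2.
Integrating over R: integral_0^1 integral_0^{1-x} (3*x + 2) dy dx = 3/2.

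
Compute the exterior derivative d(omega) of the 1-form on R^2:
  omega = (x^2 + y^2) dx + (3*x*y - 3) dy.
d(omega) = (y) dx ∧ dy

For a 1-form omega = sum_i f_i dx_i, the exterior derivative is
  d(omega) = sum_{i < j} (∂f_j/∂x_i - ∂f_i/∂x_j) dx_i ∧ dx_j.
  coefficient of dx ∧ dy: ∂f_2/∂x - ∂f_1/∂y = ∂(3*x*y - 3)/∂x - ∂(x^2 + y^2)/∂y = y
Assembling: d(omega) = (y) dx ∧ dy.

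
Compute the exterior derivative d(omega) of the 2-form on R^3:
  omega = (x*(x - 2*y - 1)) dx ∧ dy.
d(omega) = 0

For a 2-form omega = sum_{i<j} g_{ij} dx_i ∧ dx_j, the exterior derivative is
  d(omega) = sum_{i<j} d(g_{ij}) ∧ dx_i ∧ dx_j = sum_{i<j, k} (∂g_{ij}/∂x_k) dx_k ∧ dx_i ∧ dx_j.
Expand each term, using dx_k ∧ dx_i ∧ dx_j = sgn(permutation) dx_{(a)} ∧ dx_{(b)} ∧ dx_{(c)} with (a < b < c) sorted:

Collecting like 3-forms: d(omega) = 0.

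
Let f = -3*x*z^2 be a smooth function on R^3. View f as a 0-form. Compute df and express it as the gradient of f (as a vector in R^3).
df = (-3*z^2) dx + (0) dy + (-6*x*z) dz; grad f = (-3*z^2, 0, -6*x*z)

For a 0-form f, d f = (∂f/∂x) dx + (∂f/∂y) dy + (∂f/∂z) dz. The components of the vector representation are exactly the entries of grad f in Cartesian coordinates:
  ∂f/∂x = -3*z^2
  ∂f/∂y = 0
  ∂f/∂z = -6*x*z.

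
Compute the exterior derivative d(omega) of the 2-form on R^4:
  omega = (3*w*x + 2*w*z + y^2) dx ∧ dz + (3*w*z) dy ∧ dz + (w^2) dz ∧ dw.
d(omega) = (-2*y) dx ∧ dy ∧ dz + (3*x + 2*z) dx ∧ dz ∧ dw + (3*z) dy ∧ dz ∧ dw

For a 2-form omega = sum_{i<j} g_{ij} dx_i ∧ dx_j, the exterior derivative is
  d(omega) = sum_{i<j} d(g_{ij}) ∧ dx_i ∧ dx_j = sum_{i<j, k} (∂g_{ij}/∂x_k) dx_k ∧ dx_i ∧ dx_j.
Expand each term, using dx_k ∧ dx_i ∧ dx_j = sgn(permutation) dx_{(a)} ∧ dx_{(b)} ∧ dx_{(c)} with (a < b < c) sorted:
  d(3*w*x + 2*w*z + y^2) includes (∂/∂y)(3*w*x + 2*w*z + y^2) dy = (2*y) dy, which multiplied by dx ∧ dz gives (-2*y) dx ∧ dy ∧ dz
  d(3*w*x + 2*w*z + y^2) includes (∂/∂w)(3*w*x + 2*w*z + y^2) dw = (3*x + 2*z) dw, which multiplied by dx ∧ dz gives (3*x + 2*z) dx ∧ dz ∧ dw
  d(3*w*z) includes (∂/∂w)(3*w*z) dw = (3*z) dw, which multiplied by dy ∧ dz gives (3*z) dy ∧ dz ∧ dw
Collecting like 3-forms: d(omega) = (-2*y) dx ∧ dy ∧ dz + (3*x + 2*z) dx ∧ dz ∧ dw + (3*z) dy ∧ dz ∧ dw.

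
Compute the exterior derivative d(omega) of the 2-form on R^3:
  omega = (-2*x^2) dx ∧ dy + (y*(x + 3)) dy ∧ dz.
d(omega) = (y) dx ∧ dy ∧ dz

For a 2-form omega = sum_{i<j} g_{ij} dx_i ∧ dx_j, the exterior derivative is
  d(omega) = sum_{i<j} d(g_{ij}) ∧ dx_i ∧ dx_j = sum_{i<j, k} (∂g_{ij}/∂x_k) dx_k ∧ dx_i ∧ dx_j.
Expand each term, using dx_k ∧ dx_i ∧ dx_j = sgn(permutation) dx_{(a)} ∧ dx_{(b)} ∧ dx_{(c)} with (a < b < c) sorted:
  d(y*(x + 3)) includes (∂/∂x)(y*(x + 3)) dx = (y) dx, which multiplied by dy ∧ dz gives (y) dx ∧ dy ∧ dz
Collecting like 3-forms: d(omega) = (y) dx ∧ dy ∧ dz.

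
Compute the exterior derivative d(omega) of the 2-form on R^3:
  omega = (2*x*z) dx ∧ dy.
d(omega) = (2*x) dx ∧ dy ∧ dz

For a 2-form omega = sum_{i<j} g_{ij} dx_i ∧ dx_j, the exterior derivative is
  d(omega) = sum_{i<j} d(g_{ij}) ∧ dx_i ∧ dx_j = sum_{i<j, k} (∂g_{ij}/∂x_k) dx_k ∧ dx_i ∧ dx_j.
Expand each term, using dx_k ∧ dx_i ∧ dx_j = sgn(permutation) dx_{(a)} ∧ dx_{(b)} ∧ dx_{(c)} with (a < b < c) sorted:
  d(2*x*z) includes (∂/∂z)(2*x*z) dz = (2*x) dz, which multiplied by dx ∧ dy gives (2*x) dx ∧ dy ∧ dz
Collecting like 3-forms: d(omega) = (2*x) dx ∧ dy ∧ dz.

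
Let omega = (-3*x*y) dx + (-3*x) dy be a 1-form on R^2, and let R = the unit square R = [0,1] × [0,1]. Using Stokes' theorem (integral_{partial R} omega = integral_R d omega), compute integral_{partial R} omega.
integral_(partial R) omega = -3/2

Stokes: integral_partial_R omega = integral_R d omega with d omega = (∂Q/∂x - ∂P/∂y) dx ∧ dy.
  ∂Q/∂x = -3
  ∂P/∂y = -3*x
  integrand = ∂Q/∂x - ∂P/∂y = 3*x - 3.
Integrating over R: integral_0^1 integral_0^1 (3*x - 3) dx dy = -3/2.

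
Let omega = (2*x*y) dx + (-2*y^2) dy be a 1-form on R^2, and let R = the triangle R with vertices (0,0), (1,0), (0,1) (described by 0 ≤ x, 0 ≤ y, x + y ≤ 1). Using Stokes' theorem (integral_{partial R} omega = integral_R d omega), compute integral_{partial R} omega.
integral_(partial R) omega = -1/3

Stokes: integral_partial_R omega = integral_R d omega with d omega = (∂Q/∂x - ∂P/∂y) dx ∧ dy.
  ∂Q/∂x = 0
  ∂P/∂y = 2*x
  integrand = ∂Q/∂x - ∂P/∂y = -2*x.
Integrating over R: integral_0^1 integral_0^{1-x} (-2*x) dy dx = -1/3.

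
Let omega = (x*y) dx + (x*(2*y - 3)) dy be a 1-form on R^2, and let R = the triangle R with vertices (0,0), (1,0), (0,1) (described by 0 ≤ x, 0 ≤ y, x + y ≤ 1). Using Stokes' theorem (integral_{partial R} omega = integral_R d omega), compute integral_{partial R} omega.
integral_(partial R) omega = -4/3

Stokes: integral_partial_R omega = integral_R d omega with d omega = (∂Q/∂x - ∂P/∂y) dx ∧ dy.
  ∂Q/∂x = 2*y - 3
  ∂P/∂y = x
  integrand = ∂Q/∂x - ∂P/∂y = -x + 2*y - 3.
Integrating over R: integral_0^1 integral_0^{1-x} (-x + 2*y - 3) dy dx = -4/3.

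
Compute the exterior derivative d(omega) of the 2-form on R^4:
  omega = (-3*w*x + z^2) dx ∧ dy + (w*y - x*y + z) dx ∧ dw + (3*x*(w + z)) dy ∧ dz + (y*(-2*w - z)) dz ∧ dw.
d(omega) = (3*w + 5*z) dx ∧ dy ∧ dz + (-w - 2*x) dx ∧ dy ∧ dw + (-1) dx ∧ dz ∧ dw + (-2*w + 3*x - z) dy ∧ dz ∧ dw

For a 2-form omega = sum_{i<j} g_{ij} dx_i ∧ dx_j, the exterior derivative is
  d(omega) = sum_{i<j} d(g_{ij}) ∧ dx_i ∧ dx_j = sum_{i<j, k} (∂g_{ij}/∂x_k) dx_k ∧ dx_i ∧ dx_j.
Expand each term, using dx_k ∧ dx_i ∧ dx_j = sgn(permutation) dx_{(a)} ∧ dx_{(b)} ∧ dx_{(c)} with (a < b < c) sorted:
  d(-3*w*x + z^2) includes (∂/∂z)(-3*w*x + z^2) dz = (2*z) dz, which multiplied by dx ∧ dy gives (2*z) dx ∧ dy ∧ dz
  d(-3*w*x + z^2) includes (∂/∂w)(-3*w*x + z^2) dw = (-3*x) dw, which multiplied by dx ∧ dy gives (-3*x) dx ∧ dy ∧ dw
  d(w*y - x*y + z) includes (∂/∂y)(w*y - x*y + z) dy = (w - x) dy, which multiplied by dx ∧ dw gives (-w + x) dx ∧ dy ∧ dw
  d(w*y - x*y + z) includes (∂/∂z)(w*y - x*y + z) dz = (1) dz, which multiplied by dx ∧ dw gives (-1) dx ∧ dz ∧ dw
  d(3*x*(w + z)) includes (∂/∂x)(3*x*(w + z)) dx = (3*w + 3*z) dx, which multiplied by dy ∧ dz gives (3*w + 3*z) dx ∧ dy ∧ dz
  d(3*x*(w + z)) includes (∂/∂w)(3*x*(w + z)) dw = (3*x) dw, which multiplied by dy ∧ dz gives (3*x) dy ∧ dz ∧ dw
  d(y*(-2*w - z)) includes (∂/∂y)(y*(-2*w - z)) dy = (-2*w - z) dy, which multiplied by dz ∧ dw gives (-2*w - z) dy ∧ dz ∧ dw
Collecting like 3-forms: d(omega) = (3*w + 5*z) dx ∧ dy ∧ dz + (-w - 2*x) dx ∧ dy ∧ dw + (-1) dx ∧ dz ∧ dw + (-2*w + 3*x - z) dy ∧ dz ∧ dw.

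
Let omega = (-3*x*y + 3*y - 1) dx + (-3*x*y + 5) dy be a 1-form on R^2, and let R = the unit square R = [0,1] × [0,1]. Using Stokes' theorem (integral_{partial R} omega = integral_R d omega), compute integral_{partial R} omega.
integral_(partial R) omega = -3

Stokes: integral_partial_R omega = integral_R d omega with d omega = (∂Q/∂x - ∂P/∂y) dx ∧ dy.
  ∂Q/∂x = -3*y
  ∂P/∂y = 3 - 3*x
  integrand = ∂Q/∂x - ∂P/∂y = 3*x - 3*y - 3.
Integrating over R: integral_0^1 integral_0^1 (3*x - 3*y - 3) dx dy = -3.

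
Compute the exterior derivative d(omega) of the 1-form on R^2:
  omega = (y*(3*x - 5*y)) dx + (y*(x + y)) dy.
d(omega) = (-3*x + 11*y) dx ∧ dy

For a 1-form omega = sum_i f_i dx_i, the exterior derivative is
  d(omega) = sum_{i < j} (∂f_j/∂x_i - ∂f_i/∂x_j) dx_i ∧ dx_j.
  coefficient of dx ∧ dy: ∂f_2/∂x - ∂f_1/∂y = ∂(y*(x + y))/∂x - ∂(y*(3*x - 5*y))/∂y = -3*x + 11*y
Assembling: d(omega) = (-3*x + 11*y) dx ∧ dy.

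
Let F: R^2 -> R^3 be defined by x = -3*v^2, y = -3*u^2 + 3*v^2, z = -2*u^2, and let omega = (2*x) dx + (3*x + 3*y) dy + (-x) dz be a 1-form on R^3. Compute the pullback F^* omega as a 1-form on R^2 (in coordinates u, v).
F^* omega = (54*u^3 - 12*u*v^2) du + (-54*u^2*v + 36*v^3) dv

Using F^*(f dg) = (f ∘ F) d(g ∘ F), substitute each coordinate x_i by F_i(u, v) in f_i, and replace dx_i by d F_i = (∂F_i/∂u) du + (∂F_i/∂v) dv.
  For the x component: f_1(F) = -6*v^2; d F_1 = (0) du + (-6*v) dv
  For the y component: f_2(F) = -9*u^2; d F_2 = (-6*u) du + (6*v) dv
  For the z component: f_3(F) = 3*v^2; d F_3 = (-4*u) du + (0) dv
Combining and collecting du, dv coefficients:
  coeff of du: 54*u^3 - 12*u*v^2
  coeff of dv: -54*u^2*v + 36*v^3
F^* omega = (54*u^3 - 12*u*v^2) du + (-54*u^2*v + 36*v^3) dv.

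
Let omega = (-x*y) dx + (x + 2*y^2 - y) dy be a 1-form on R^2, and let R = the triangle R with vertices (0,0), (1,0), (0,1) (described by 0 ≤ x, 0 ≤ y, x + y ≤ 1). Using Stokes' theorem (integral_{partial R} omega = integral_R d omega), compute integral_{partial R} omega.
integral_(partial R) omega = 2/3

Stokes: integral_partial_R omega = integral_R d omega with d omega = (∂Q/∂x - ∂P/∂y) dx ∧ dy.
  ∂Q/∂x = 1
  ∂P/∂y = -x
  integrand = ∂Q/∂x - ∂P/∂y = x + 1.
Integrating over R: integral_0^1 integral_0^{1-x} (x + 1) dy dx = 2/3.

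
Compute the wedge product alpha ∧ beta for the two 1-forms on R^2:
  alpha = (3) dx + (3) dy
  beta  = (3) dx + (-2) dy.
alpha ∧ beta = (-15) dx ∧ dy

Distribute the wedge, using dx_i ∧ dx_j = -dx_j ∧ dx_i and dx_i ∧ dx_i = 0. For each pair (i, j) with i < j, the coefficient of dx_i ∧ dx_j in alpha ∧ beta is (alpha_i * beta_j - alpha_j * beta_i). Collecting: alpha ∧ beta = (-15) dx ∧ dy.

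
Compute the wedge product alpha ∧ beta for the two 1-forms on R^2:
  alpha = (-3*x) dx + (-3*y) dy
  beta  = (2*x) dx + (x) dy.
alpha ∧ beta = (3*x*(-x + 2*y)) dx ∧ dy

Distribute the wedge, using dx_i ∧ dx_j = -dx_j ∧ dx_i and dx_i ∧ dx_i = 0. For each pair (i, j) with i < j, the coefficient of dx_i ∧ dx_j in alpha ∧ beta is (alpha_i * beta_j - alpha_j * beta_i). Collecting: alpha ∧ beta = (3*x*(-x + 2*y)) dx ∧ dy.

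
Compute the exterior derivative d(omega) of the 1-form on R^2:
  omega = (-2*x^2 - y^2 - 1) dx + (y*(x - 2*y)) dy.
d(omega) = (3*y) dx ∧ dy

For a 1-form omega = sum_i f_i dx_i, the exterior derivative is
  d(omega) = sum_{i < j} (∂f_j/∂x_i - ∂f_i/∂x_j) dx_i ∧ dx_j.
  coefficient of dx ∧ dy: ∂f_2/∂x - ∂f_1/∂y = ∂(y*(x - 2*y))/∂x - ∂(-2*x^2 - y^2 - 1)/∂y = 3*y
Assembling: d(omega) = (3*y) dx ∧ dy.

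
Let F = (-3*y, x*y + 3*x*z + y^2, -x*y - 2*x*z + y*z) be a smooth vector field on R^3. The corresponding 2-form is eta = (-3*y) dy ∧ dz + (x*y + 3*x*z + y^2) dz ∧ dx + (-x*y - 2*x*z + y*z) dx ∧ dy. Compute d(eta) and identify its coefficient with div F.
d(eta) = (-x + 3*y) dx ∧ dy ∧ dz; div F = -x + 3*y

For a 2-form in R^3 of the form above, applying d gives a 3-form with coefficient ∂P/∂x + ∂Q/∂y + ∂R/∂z:
  ∂P/∂x = 0
  ∂Q/∂y = x + 2*y
  ∂R/∂z = -2*x + y
Sum = -x + 3*y, which is exactly div F.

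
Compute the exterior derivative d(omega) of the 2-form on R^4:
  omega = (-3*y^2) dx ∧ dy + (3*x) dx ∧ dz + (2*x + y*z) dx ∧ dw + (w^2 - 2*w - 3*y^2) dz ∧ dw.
d(omega) = (-z) dx ∧ dy ∧ dw + (-y) dx ∧ dz ∧ dw + (-6*y) dy ∧ dz ∧ dw

For a 2-form omega = sum_{i<j} g_{ij} dx_i ∧ dx_j, the exterior derivative is
  d(omega) = sum_{i<j} d(g_{ij}) ∧ dx_i ∧ dx_j = sum_{i<j, k} (∂g_{ij}/∂x_k) dx_k ∧ dx_i ∧ dx_j.
Expand each term, using dx_k ∧ dx_i ∧ dx_j = sgn(permutation) dx_{(a)} ∧ dx_{(b)} ∧ dx_{(c)} with (a < b < c) sorted:
  d(2*x + y*z) includes (∂/∂y)(2*x + y*z) dy = (z) dy, which multiplied by dx ∧ dw gives (-z) dx ∧ dy ∧ dw
  d(2*x + y*z) includes (∂/∂z)(2*x + y*z) dz = (y) dz, which multiplied by dx ∧ dw gives (-y) dx ∧ dz ∧ dw
  d(w^2 - 2*w - 3*y^2) includes (∂/∂y)(w^2 - 2*w - 3*y^2) dy = (-6*y) dy, which multiplied by dz ∧ dw gives (-6*y) dy ∧ dz ∧ dw
Collecting like 3-forms: d(omega) = (-z) dx ∧ dy ∧ dw + (-y) dx ∧ dz ∧ dw + (-6*y) dy ∧ dz ∧ dw.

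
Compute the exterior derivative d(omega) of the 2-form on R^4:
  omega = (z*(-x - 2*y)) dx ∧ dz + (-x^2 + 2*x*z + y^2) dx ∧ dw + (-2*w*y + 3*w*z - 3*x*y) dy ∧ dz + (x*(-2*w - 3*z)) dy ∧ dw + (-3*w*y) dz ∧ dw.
d(omega) = (-3*y + 2*z) dx ∧ dy ∧ dz + (-2*w - 2*y - 3*z) dx ∧ dy ∧ dw + (-2*x) dx ∧ dz ∧ dw + (-3*w + 3*x - 2*y + 3*z) dy ∧ dz ∧ dw

For a 2-form omega = sum_{i<j} g_{ij} dx_i ∧ dx_j, the exterior derivative is
  d(omega) = sum_{i<j} d(g_{ij}) ∧ dx_i ∧ dx_j = sum_{i<j, k} (∂g_{ij}/∂x_k) dx_k ∧ dx_i ∧ dx_j.
Expand each term, using dx_k ∧ dx_i ∧ dx_j = sgn(permutation) dx_{(a)} ∧ dx_{(b)} ∧ dx_{(c)} with (a < b < c) sorted:
  d(z*(-x - 2*y)) includes (∂/∂y)(z*(-x - 2*y)) dy = (-2*z) dy, which multiplied by dx ∧ dz gives (2*z) dx ∧ dy ∧ dz
  d(-x^2 + 2*x*z + y^2) includes (∂/∂y)(-x^2 + 2*x*z + y^2) dy = (2*y) dy, which multiplied by dx ∧ dw gives (-2*y) dx ∧ dy ∧ dw
  d(-x^2 + 2*x*z + y^2) includes (∂/∂z)(-x^2 + 2*x*z + y^2) dz = (2*x) dz, which multiplied by dx ∧ dw gives (-2*x) dx ∧ dz ∧ dw
  d(-2*w*y + 3*w*z - 3*x*y) includes (∂/∂x)(-2*w*y + 3*w*z - 3*x*y) dx = (-3*y) dx, which multiplied by dy ∧ dz gives (-3*y) dx ∧ dy ∧ dz
  d(-2*w*y + 3*w*z - 3*x*y) includes (∂/∂w)(-2*w*y + 3*w*z - 3*x*y) dw = (-2*y + 3*z) dw, which multiplied by dy ∧ dz gives (-2*y + 3*z) dy ∧ dz ∧ dw
  d(x*(-2*w - 3*z)) includes (∂/∂x)(x*(-2*w - 3*z)) dx = (-2*w - 3*z) dx, which multiplied by dy ∧ dw gives (-2*w - 3*z) dx ∧ dy ∧ dw
  d(x*(-2*w - 3*z)) includes (∂/∂z)(x*(-2*w - 3*z)) dz = (-3*x) dz, which multiplied by dy ∧ dw gives (3*x) dy ∧ dz ∧ dw
  d(-3*w*y) includes (∂/∂y)(-3*w*y) dy = (-3*w) dy, which multiplied by dz ∧ dw gives (-3*w) dy ∧ dz ∧ dw
Collecting like 3-forms: d(omega) = (-3*y + 2*z) dx ∧ dy ∧ dz + (-2*w - 2*y - 3*z) dx ∧ dy ∧ dw + (-2*x) dx ∧ dz ∧ dw + (-3*w + 3*x - 2*y + 3*z) dy ∧ dz ∧ dw.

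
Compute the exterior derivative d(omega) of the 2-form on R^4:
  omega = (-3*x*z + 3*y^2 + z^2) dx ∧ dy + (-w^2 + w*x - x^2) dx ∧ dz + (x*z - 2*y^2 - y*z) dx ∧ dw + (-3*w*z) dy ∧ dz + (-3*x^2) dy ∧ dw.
d(omega) = (-3*x + 2*z) dx ∧ dy ∧ dz + (-2*w + y) dx ∧ dz ∧ dw + (-6*x + 4*y + z) dx ∧ dy ∧ dw + (-3*z) dy ∧ dz ∧ dw

For a 2-form omega = sum_{i<j} g_{ij} dx_i ∧ dx_j, the exterior derivative is
  d(omega) = sum_{i<j} d(g_{ij}) ∧ dx_i ∧ dx_j = sum_{i<j, k} (∂g_{ij}/∂x_k) dx_k ∧ dx_i ∧ dx_j.
Expand each term, using dx_k ∧ dx_i ∧ dx_j = sgn(permutation) dx_{(a)} ∧ dx_{(b)} ∧ dx_{(c)} with (a < b < c) sorted:
  d(-3*x*z + 3*y^2 + z^2) includes (∂/∂z)(-3*x*z + 3*y^2 + z^2) dz = (-3*x + 2*z) dz, which multiplied by dx ∧ dy gives (-3*x + 2*z) dx ∧ dy ∧ dz
  d(-w^2 + w*x - x^2) includes (∂/∂w)(-w^2 + w*x - x^2) dw = (-2*w + x) dw, which multiplied by dx ∧ dz gives (-2*w + x) dx ∧ dz ∧ dw
  d(x*z - 2*y^2 - y*z) includes (∂/∂y)(x*z - 2*y^2 - y*z) dy = (-4*y - z) dy, which multiplied by dx ∧ dw gives (4*y + z) dx ∧ dy ∧ dw
  d(x*z - 2*y^2 - y*z) includes (∂/∂z)(x*z - 2*y^2 - y*z) dz = (x - y) dz, which multiplied by dx ∧ dw gives (-x + y) dx ∧ dz ∧ dw
  d(-3*w*z) includes (∂/∂w)(-3*w*z) dw = (-3*z) dw, which multiplied by dy ∧ dz gives (-3*z) dy ∧ dz ∧ dw
  d(-3*x^2) includes (∂/∂x)(-3*x^2) dx = (-6*x) dx, which multiplied by dy ∧ dw gives (-6*x) dx ∧ dy ∧ dw
Collecting like 3-forms: d(omega) = (-3*x + 2*z) dx ∧ dy ∧ dz + (-2*w + y) dx ∧ dz ∧ dw + (-6*x + 4*y + z) dx ∧ dy ∧ dw + (-3*z) dy ∧ dz ∧ dw.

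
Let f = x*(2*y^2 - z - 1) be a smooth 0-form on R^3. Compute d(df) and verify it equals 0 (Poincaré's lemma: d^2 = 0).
d(df) = 0

Step 1: df = sum_i (∂f/∂x_i) dx_i = (2*y^2 - z - 1) dx + (4*x*y) dy + (-x) dz.
Step 2: Apply d again. Using the 1-form formula, the coefficient of dx ∧ dy in d(df) is ∂^2 f/∂x ∂y - ∂^2 f/∂y ∂x = (4*y) - (4*y) = 0 (equality of mixed partials for smooth f).
Similarly for dx ∧ dz and dy ∧ dz — all coefficients vanish. So d(df) = 0.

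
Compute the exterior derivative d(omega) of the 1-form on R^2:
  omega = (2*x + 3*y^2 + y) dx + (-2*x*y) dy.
d(omega) = (-8*y - 1) dx ∧ dy

For a 1-form omega = sum_i f_i dx_i, the exterior derivative is
  d(omega) = sum_{i < j} (∂f_j/∂x_i - ∂f_i/∂x_j) dx_i ∧ dx_j.
  coefficient of dx ∧ dy: ∂f_2/∂x - ∂f_1/∂y = ∂(-2*x*y)/∂x - ∂(2*x + 3*y^2 + y)/∂y = -8*y - 1
Assembling: d(omega) = (-8*y - 1) dx ∧ dy.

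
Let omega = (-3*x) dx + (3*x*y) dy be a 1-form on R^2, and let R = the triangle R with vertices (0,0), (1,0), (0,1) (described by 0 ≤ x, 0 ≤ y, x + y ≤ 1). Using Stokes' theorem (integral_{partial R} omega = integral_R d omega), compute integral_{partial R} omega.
integral_(partial R) omega = 1/2

Stokes: integral_partial_R omega = integral_R d omega with d omega = (∂Q/∂x - ∂P/∂y) dx ∧ dy.
  ∂Q/∂x = 3*y
  ∂P/∂y = 0
  integrand = ∂Q/∂x - ∂P/∂y = 3*y.
Integrating over R: integral_0^1 integral_0^{1-x} (3*y) dy dx = 1/2.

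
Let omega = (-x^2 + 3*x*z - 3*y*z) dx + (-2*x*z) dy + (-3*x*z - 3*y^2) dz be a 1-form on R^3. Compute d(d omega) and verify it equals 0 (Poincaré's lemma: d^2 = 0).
d(d omega) = 0

Step 1: d omega = sum_{i<j} (∂f_j/∂x_i - ∂f_i/∂x_j) dx_i ∧ dx_j:
  coeff of dx ∧ dy: z
  coeff of dx ∧ dz: -3*x + 3*y - 3*z
  coeff of dy ∧ dz: 2*x - 6*y
Step 2: Apply d again to each 2-form coefficient. The only possible 3-form in R^3 is dx ∧ dy ∧ dz, with coefficient
  ∂(coeff of dy∧dz)/∂x - ∂(coeff of dx∧dz)/∂y + ∂(coeff of dx∧dy)/∂z
  = ∂/∂x (2*x - 6*y) - ∂/∂y (-3*x + 3*y - 3*z) + ∂/∂z (z).
Each of these terms simplifies to sums of mixed partials that cancel in pairs. The result is 0 (by equality of mixed partials for smooth functions — Schwarz / Clairaut).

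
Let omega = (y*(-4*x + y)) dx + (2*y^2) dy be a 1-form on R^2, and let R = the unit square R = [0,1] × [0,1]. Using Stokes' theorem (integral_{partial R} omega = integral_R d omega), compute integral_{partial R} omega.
integral_(partial R) omega = 1

Stokes: integral_partial_R omega = integral_R d omega with d omega = (∂Q/∂x - ∂P/∂y) dx ∧ dy.
  ∂Q/∂x = 0
  ∂P/∂y = -4*x + 2*y
  integrand = ∂Q/∂x - ∂P/∂y = 4*x - 2*y.
Integrating over R: integral_0^1 integral_0^1 (4*x - 2*y) dx dy = 1.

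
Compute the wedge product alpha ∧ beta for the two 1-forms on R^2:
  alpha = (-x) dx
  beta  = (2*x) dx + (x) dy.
alpha ∧ beta = (-x^2) dx ∧ dy

Distribute the wedge, using dx_i ∧ dx_j = -dx_j ∧ dx_i and dx_i ∧ dx_i = 0. For each pair (i, j) with i < j, the coefficient of dx_i ∧ dx_j in alpha ∧ beta is (alpha_i * beta_j - alpha_j * beta_i). Collecting: alpha ∧ beta = (-x^2) dx ∧ dy.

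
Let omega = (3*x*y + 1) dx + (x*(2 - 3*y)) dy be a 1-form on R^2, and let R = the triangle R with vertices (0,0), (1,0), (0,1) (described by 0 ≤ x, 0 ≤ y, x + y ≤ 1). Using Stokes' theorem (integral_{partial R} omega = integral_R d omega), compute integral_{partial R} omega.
integral_(partial R) omega = 0

Stokes: integral_partial_R omega = integral_R d omega with d omega = (∂Q/∂x - ∂P/∂y) dx ∧ dy.
  ∂Q/∂x = 2 - 3*y
  ∂P/∂y = 3*x
  integrand = ∂Q/∂x - ∂P/∂y = -3*x - 3*y + 2.
Integrating over R: integral_0^1 integral_0^{1-x} (-3*x - 3*y + 2) dy dx = 0.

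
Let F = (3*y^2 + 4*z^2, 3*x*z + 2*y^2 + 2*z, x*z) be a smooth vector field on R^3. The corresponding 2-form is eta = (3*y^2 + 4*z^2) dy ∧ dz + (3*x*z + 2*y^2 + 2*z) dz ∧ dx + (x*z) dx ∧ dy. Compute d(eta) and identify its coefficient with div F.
d(eta) = (x + 4*y) dx ∧ dy ∧ dz; div F = x + 4*y

For a 2-form in R^3 of the form above, applying d gives a 3-form with coefficient ∂P/∂x + ∂Q/∂y + ∂R/∂z:
  ∂P/∂x = 0
  ∂Q/∂y = 4*y
  ∂R/∂z = x
Sum = x + 4*y, which is exactly div F.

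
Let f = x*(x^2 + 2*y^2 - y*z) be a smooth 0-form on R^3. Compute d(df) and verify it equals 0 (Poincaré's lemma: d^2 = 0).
d(df) = 0

Step 1: df = sum_i (∂f/∂x_i) dx_i = (3*x^2 + 2*y^2 - y*z) dx + (x*(4*y - z)) dy + (-x*y) dz.
Step 2: Apply d again. Using the 1-form formula, the coefficient of dx ∧ dy in d(df) is ∂^2 f/∂x ∂y - ∂^2 f/∂y ∂x = (4*y - z) - (4*y - z) = 0 (equality of mixed partials for smooth f).
Similarly for dx ∧ dz and dy ∧ dz — all coefficients vanish. So d(df) = 0.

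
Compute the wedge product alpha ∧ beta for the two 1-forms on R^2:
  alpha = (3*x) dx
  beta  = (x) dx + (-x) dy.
alpha ∧ beta = (-3*x^2) dx ∧ dy

Distribute the wedge, using dx_i ∧ dx_j = -dx_j ∧ dx_i and dx_i ∧ dx_i = 0. For each pair (i, j) with i < j, the coefficient of dx_i ∧ dx_j in alpha ∧ beta is (alpha_i * beta_j - alpha_j * beta_i). Collecting: alpha ∧ beta = (-3*x^2) dx ∧ dy.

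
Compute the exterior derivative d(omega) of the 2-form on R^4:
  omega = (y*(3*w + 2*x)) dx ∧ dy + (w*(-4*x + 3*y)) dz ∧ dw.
d(omega) = (3*y) dx ∧ dy ∧ dw + (-4*w) dx ∧ dz ∧ dw + (3*w) dy ∧ dz ∧ dw

For a 2-form omega = sum_{i<j} g_{ij} dx_i ∧ dx_j, the exterior derivative is
  d(omega) = sum_{i<j} d(g_{ij}) ∧ dx_i ∧ dx_j = sum_{i<j, k} (∂g_{ij}/∂x_k) dx_k ∧ dx_i ∧ dx_j.
Expand each term, using dx_k ∧ dx_i ∧ dx_j = sgn(permutation) dx_{(a)} ∧ dx_{(b)} ∧ dx_{(c)} with (a < b < c) sorted:
  d(y*(3*w + 2*x)) includes (∂/∂w)(y*(3*w + 2*x)) dw = (3*y) dw, which multiplied by dx ∧ dy gives (3*y) dx ∧ dy ∧ dw
  d(w*(-4*x + 3*y)) includes (∂/∂x)(w*(-4*x + 3*y)) dx = (-4*w) dx, which multiplied by dz ∧ dw gives (-4*w) dx ∧ dz ∧ dw
  d(w*(-4*x + 3*y)) includes (∂/∂y)(w*(-4*x + 3*y)) dy = (3*w) dy, which multiplied by dz ∧ dw gives (3*w) dy ∧ dz ∧ dw
Collecting like 3-forms: d(omega) = (3*y) dx ∧ dy ∧ dw + (-4*w) dx ∧ dz ∧ dw + (3*w) dy ∧ dz ∧ dw.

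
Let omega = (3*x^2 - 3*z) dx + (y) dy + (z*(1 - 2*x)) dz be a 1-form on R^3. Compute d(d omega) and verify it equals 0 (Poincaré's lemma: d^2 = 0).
d(d omega) = 0

Step 1: d omega = sum_{i<j} (∂f_j/∂x_i - ∂f_i/∂x_j) dx_i ∧ dx_j:
  coeff of dx ∧ dy: 0
  coeff of dx ∧ dz: 3 - 2*z
  coeff of dy ∧ dz: 0
Step 2: Apply d again to each 2-form coefficient. The only possible 3-form in R^3 is dx ∧ dy ∧ dz, with coefficient
  ∂(coeff of dy∧dz)/∂x - ∂(coeff of dx∧dz)/∂y + ∂(coeff of dx∧dy)/∂z
  = ∂/∂x (0) - ∂/∂y (3 - 2*z) + ∂/∂z (0).
Each of these terms simplifies to sums of mixed partials that cancel in pairs. The result is 0 (by equality of mixed partials for smooth functions — Schwarz / Clairaut).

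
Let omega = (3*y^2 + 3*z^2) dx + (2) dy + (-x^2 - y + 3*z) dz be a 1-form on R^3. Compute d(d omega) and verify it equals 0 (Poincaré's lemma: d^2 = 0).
d(d omega) = 0

Step 1: d omega = sum_{i<j} (∂f_j/∂x_i - ∂f_i/∂x_j) dx_i ∧ dx_j:
  coeff of dx ∧ dy: -6*y
  coeff of dx ∧ dz: -2*x - 6*z
  coeff of dy ∧ dz: -1
Step 2: Apply d again to each 2-form coefficient. The only possible 3-form in R^3 is dx ∧ dy ∧ dz, with coefficient
  ∂(coeff of dy∧dz)/∂x - ∂(coeff of dx∧dz)/∂y + ∂(coeff of dx∧dy)/∂z
  = ∂/∂x (-1) - ∂/∂y (-2*x - 6*z) + ∂/∂z (-6*y).
Each of these terms simplifies to sums of mixed partials that cancel in pairs. The result is 0 (by equality of mixed partials for smooth functions — Schwarz / Clairaut).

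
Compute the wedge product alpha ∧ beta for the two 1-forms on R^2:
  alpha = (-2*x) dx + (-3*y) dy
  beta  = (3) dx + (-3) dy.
alpha ∧ beta = (6*x + 9*y) dx ∧ dy

Distribute the wedge, using dx_i ∧ dx_j = -dx_j ∧ dx_i and dx_i ∧ dx_i = 0. For each pair (i, j) with i < j, the coefficient of dx_i ∧ dx_j in alpha ∧ beta is (alpha_i * beta_j - alpha_j * beta_i). Collecting: alpha ∧ beta = (6*x + 9*y) dx ∧ dy.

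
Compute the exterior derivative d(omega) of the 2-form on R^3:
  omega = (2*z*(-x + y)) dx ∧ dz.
d(omega) = (-2*z) dx ∧ dy ∧ dz

For a 2-form omega = sum_{i<j} g_{ij} dx_i ∧ dx_j, the exterior derivative is
  d(omega) = sum_{i<j} d(g_{ij}) ∧ dx_i ∧ dx_j = sum_{i<j, k} (∂g_{ij}/∂x_k) dx_k ∧ dx_i ∧ dx_j.
Expand each term, using dx_k ∧ dx_i ∧ dx_j = sgn(permutation) dx_{(a)} ∧ dx_{(b)} ∧ dx_{(c)} with (a < b < c) sorted:
  d(2*z*(-x + y)) includes (∂/∂y)(2*z*(-x + y)) dy = (2*z) dy, which multiplied by dx ∧ dz gives (-2*z) dx ∧ dy ∧ dz
Collecting like 3-forms: d(omega) = (-2*z) dx ∧ dy ∧ dz.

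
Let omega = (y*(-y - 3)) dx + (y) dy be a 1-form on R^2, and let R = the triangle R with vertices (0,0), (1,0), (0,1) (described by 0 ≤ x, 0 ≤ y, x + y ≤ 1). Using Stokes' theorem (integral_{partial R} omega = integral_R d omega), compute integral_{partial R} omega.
integral_(partial R) omega = 11/6

Stokes: integral_partial_R omega = integral_R d omega with d omega = (∂Q/∂x - ∂P/∂y) dx ∧ dy.
  ∂Q/∂x = 0
  ∂P/∂y = -2*y - 3
  integrand = ∂Q/∂x - ∂P/∂y = 2*y + 3.
Integrating over R: integral_0^1 integral_0^{1-x} (2*y + 3) dy dx = 11/6.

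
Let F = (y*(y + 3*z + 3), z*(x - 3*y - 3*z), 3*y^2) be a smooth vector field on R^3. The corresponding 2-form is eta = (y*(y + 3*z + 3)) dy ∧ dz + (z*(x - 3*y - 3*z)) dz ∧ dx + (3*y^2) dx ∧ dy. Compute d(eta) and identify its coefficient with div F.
d(eta) = (-3*z) dx ∧ dy ∧ dz; div F = -3*z

For a 2-form in R^3 of the form above, applying d gives a 3-form with coefficient ∂P/∂x + ∂Q/∂y + ∂R/∂z:
  ∂P/∂x = 0
  ∂Q/∂y = -3*z
  ∂R/∂z = 0
Sum = -3*z, which is exactly div F.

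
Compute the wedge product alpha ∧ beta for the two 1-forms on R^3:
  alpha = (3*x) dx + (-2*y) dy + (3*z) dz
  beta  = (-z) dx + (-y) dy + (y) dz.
alpha ∧ beta = (-y*(3*x + 2*z)) dx ∧ dy + (3*x*y + 3*z^2) dx ∧ dz + (y*(-2*y + 3*z)) dy ∧ dz

Distribute the wedge, using dx_i ∧ dx_j = -dx_j ∧ dx_i and dx_i ∧ dx_i = 0. For each pair (i, j) with i < j, the coefficient of dx_i ∧ dx_j in alpha ∧ beta is (alpha_i * beta_j - alpha_j * beta_i). Collecting: alpha ∧ beta = (-y*(3*x + 2*z)) dx ∧ dy + (3*x*y + 3*z^2) dx ∧ dz + (y*(-2*y + 3*z)) dy ∧ dz.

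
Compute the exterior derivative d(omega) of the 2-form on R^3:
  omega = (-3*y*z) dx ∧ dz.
d(omega) = (3*z) dx ∧ dy ∧ dz

For a 2-form omega = sum_{i<j} g_{ij} dx_i ∧ dx_j, the exterior derivative is
  d(omega) = sum_{i<j} d(g_{ij}) ∧ dx_i ∧ dx_j = sum_{i<j, k} (∂g_{ij}/∂x_k) dx_k ∧ dx_i ∧ dx_j.
Expand each term, using dx_k ∧ dx_i ∧ dx_j = sgn(permutation) dx_{(a)} ∧ dx_{(b)} ∧ dx_{(c)} with (a < b < c) sorted:
  d(-3*y*z) includes (∂/∂y)(-3*y*z) dy = (-3*z) dy, which multiplied by dx ∧ dz gives (3*z) dx ∧ dy ∧ dz
Collecting like 3-forms: d(omega) = (3*z) dx ∧ dy ∧ dz.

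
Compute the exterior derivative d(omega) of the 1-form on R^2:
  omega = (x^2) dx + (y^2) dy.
d(omega) = 0

For a 1-form omega = sum_i f_i dx_i, the exterior derivative is
  d(omega) = sum_{i < j} (∂f_j/∂x_i - ∂f_i/∂x_j) dx_i ∧ dx_j.

Assembling: d(omega) = 0.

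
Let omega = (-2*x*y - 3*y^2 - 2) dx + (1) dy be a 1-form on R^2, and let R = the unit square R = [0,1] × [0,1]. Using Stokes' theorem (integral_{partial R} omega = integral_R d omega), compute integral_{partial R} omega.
integral_(partial R) omega = 4

Stokes: integral_partial_R omega = integral_R d omega with d omega = (∂Q/∂x - ∂P/∂y) dx ∧ dy.
  ∂Q/∂x = 0
  ∂P/∂y = -2*x - 6*y
  integrand = ∂Q/∂x - ∂P/∂y = 2*x + 6*y.
Integrating over R: integral_0^1 integral_0^1 (2*x + 6*y) dx dy = 4.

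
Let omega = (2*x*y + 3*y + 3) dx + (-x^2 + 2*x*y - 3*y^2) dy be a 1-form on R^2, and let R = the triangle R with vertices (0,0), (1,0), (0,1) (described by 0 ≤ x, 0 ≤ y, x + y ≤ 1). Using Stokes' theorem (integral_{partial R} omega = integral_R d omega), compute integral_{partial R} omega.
integral_(partial R) omega = -11/6

Stokes: integral_partial_R omega = integral_R d omega with d omega = (∂Q/∂x - ∂P/∂y) dx ∧ dy.
  ∂Q/∂x = -2*x + 2*y
  ∂P/∂y = 2*x + 3
  integrand = ∂Q/∂x - ∂P/∂y = -4*x + 2*y - 3.
Integrating over R: integral_0^1 integral_0^{1-x} (-4*x + 2*y - 3) dy dx = -11/6.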